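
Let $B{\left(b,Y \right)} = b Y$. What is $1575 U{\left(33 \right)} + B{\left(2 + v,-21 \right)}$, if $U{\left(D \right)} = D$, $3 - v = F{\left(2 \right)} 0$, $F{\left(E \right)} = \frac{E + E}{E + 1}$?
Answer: $51870$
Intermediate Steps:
$F{\left(E \right)} = \frac{2 E}{1 + E}$
$v = 3$ ($v = 3 - 2 \cdot 2 \frac{1}{1 + 2} \cdot 0 = 3 - 2 \cdot 2 \cdot \frac{1}{3} \cdot 0 = 3 - \frac{4}{3} \cdot 0 = 3 - 0 = 3 + 0 = 3$)
$B{\left(b,Y \right)} = Y b$
$1575 U{\left(33 \right)} + B{\left(2 + v,-21 \right)} = 1575 \cdot 33 - 21 \left(2 + 3\right) = 51975 - 105 = 51870$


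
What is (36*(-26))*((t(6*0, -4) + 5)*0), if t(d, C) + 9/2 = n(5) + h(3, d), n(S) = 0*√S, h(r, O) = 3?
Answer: 0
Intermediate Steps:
n(S) = 0
t(d, C) = -3/2 (t(d, C) = -9/2 + (0 + 3) = -9/2 + 3 = -3/2)
(36*(-26))*((t(6*0, -4) + 5)*0) = (36*(-26))*((-3/2 + 5)*0) = -3276*0 = -936*0 = 0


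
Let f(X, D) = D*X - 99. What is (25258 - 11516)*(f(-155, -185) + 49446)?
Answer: 1072178324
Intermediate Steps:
f(X, D) = -99 + D*X
(25258 - 11516)*(f(-155, -185) + 49446) = (25258 - 11516)*((-99 - 185*(-155)) + 49446) = 13742*((-99 + 28675) + 49446) = 13742*(28576 + 49446) = 13742*78022 = 1072178324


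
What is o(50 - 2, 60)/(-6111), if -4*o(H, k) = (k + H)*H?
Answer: 144/679 ≈ 0.21208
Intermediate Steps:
o(H, k) = -H*(H + k)/4 (o(H, k) = -(k + H)*H/4 = -(H + k)*H/4 = -H*(H + k)/4)
o(50 - 2, 60)/(-6111) = -(50 - 2)*((50 - 2) + 60)/4/(-6111) = -¼*48*(48 + 60)*(-1/6111) = -¼*48*108*(-1/6111) = -1296*(-1/6111) = 144/679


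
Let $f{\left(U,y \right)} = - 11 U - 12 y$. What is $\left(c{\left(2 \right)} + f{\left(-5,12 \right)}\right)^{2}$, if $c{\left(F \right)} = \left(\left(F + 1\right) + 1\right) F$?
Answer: $6561$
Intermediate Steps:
$c{\left(F \right)} = F \left(2 + F\right)$ ($c{\left(F \right)} = \left(\left(1 + F\right) + 1\right) F = \left(2 + F\right) F = F \left(2 + F\right)$)
$f{\left(U,y \right)} = - 12 y - 11 U$
$\left(c{\left(2 \right)} + f{\left(-5,12 \right)}\right)^{2} = \left(2 \left(2 + 2\right) - 89\right)^{2} = \left(2 \cdot 4 + \left(-144 + 55\right)\right)^{2} = \left(8 - 89\right)^{2} = \left(-81\right)^{2} = 6561$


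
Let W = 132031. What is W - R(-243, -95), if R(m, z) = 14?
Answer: 132017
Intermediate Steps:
W - R(-243, -95) = 132031 - 1*14 = 132031 - 14 = 132017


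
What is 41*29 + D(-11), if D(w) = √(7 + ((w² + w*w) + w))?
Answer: 1189 + √238 ≈ 1204.4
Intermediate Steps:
D(w) = √(7 + w + 2*w²) (D(w) = √(7 + ((w² + w²) + w)) = √(7 + (2*w² + w)) = √(7 + (w + 2*w²)) = √(7 + w + 2*w²))
41*29 + D(-11) = 41*29 + √(7 - 11 + 2*(-11)²) = 1189 + √(7 - 11 + 2*121) = 1189 + √(7 - 11 + 242) = 1189 + √238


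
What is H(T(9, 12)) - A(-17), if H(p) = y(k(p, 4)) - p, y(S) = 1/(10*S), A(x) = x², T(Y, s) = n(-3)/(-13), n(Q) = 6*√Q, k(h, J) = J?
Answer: -11559/40 + 6*I*√3/13 ≈ -288.98 + 0.79941*I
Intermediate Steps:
T(Y, s) = -6*I*√3/13 (T(Y, s) = (6*√(-3))/(-13) = (6*(I*√3))*(-1/13) = (6*I*√3)*(-1/13) = -6*I*√3/13)
y(S) = 1/(10*S)
H(p) = 1/40 - p (H(p) = (⅒)/4 - p = (⅒)*(¼) - p = 1/40 - p)
H(T(9, 12)) - A(-17) = (1/40 - (-6)*I*√3/13) - 1*(-17)² = (1/40 + 6*I*√3/13) - 1*289 = (1/40 + 6*I*√3/13) - 289 = -11559/40 + 6*I*√3/13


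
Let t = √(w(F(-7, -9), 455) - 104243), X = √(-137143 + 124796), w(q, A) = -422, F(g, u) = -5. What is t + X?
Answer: I*(√12347 + 11*√865) ≈ 434.64*I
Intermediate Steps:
X = I*√12347 (X = √(-12347) = I*√12347 ≈ 111.12*I)
t = 11*I*√865 (t = √(-422 - 104243) = √(-104665) = 11*I*√865 ≈ 323.52*I)
t + X = 11*I*√865 + I*√12347 = I*√12347 + 11*I*√865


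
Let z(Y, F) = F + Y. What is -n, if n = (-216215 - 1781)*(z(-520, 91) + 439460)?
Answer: 95707001876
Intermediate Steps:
n = -95707001876 (n = (-216215 - 1781)*((91 - 520) + 439460) = -217996*(-429 + 439460) = -217996*439031 = -95707001876)
-n = -1*(-95707001876) = 95707001876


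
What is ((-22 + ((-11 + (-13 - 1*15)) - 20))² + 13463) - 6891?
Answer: 13133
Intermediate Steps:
((-22 + ((-11 + (-13 - 1*15)) - 20))² + 13463) - 6891 = ((-22 + ((-11 + (-13 - 15)) - 20))² + 13463) - 6891 = ((-22 + ((-11 - 28) - 20))² + 13463) - 6891 = ((-22 + (-39 - 20))² + 13463) - 6891 = ((-22 - 59)² + 13463) - 6891 = ((-81)² + 13463) - 6891 = (6561 + 13463) - 6891 = 20024 - 6891 = 13133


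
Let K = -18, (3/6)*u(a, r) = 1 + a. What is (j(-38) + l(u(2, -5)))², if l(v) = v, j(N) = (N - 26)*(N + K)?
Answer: 12888100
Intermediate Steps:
u(a, r) = 2 + 2*a (u(a, r) = 2*(1 + a) = 2 + 2*a)
j(N) = (-26 + N)*(-18 + N) (j(N) = (N - 26)*(N - 18) = (-26 + N)*(-18 + N))
(j(-38) + l(u(2, -5)))² = ((468 + (-38)² - 44*(-38)) + (2 + 2*2))² = ((468 + 1444 + 1672) + (2 + 4))² = (3584 + 6)² = 3590² = 12888100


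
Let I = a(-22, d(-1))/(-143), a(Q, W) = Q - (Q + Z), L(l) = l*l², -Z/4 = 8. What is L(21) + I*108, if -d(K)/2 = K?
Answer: 1320867/143 ≈ 9236.8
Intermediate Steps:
Z = -32 (Z = -4*8 = -32)
d(K) = -2*K
L(l) = l³
a(Q, W) = 32 (a(Q, W) = Q - (Q - 32) = Q - (-32 + Q) = Q + (32 - Q) = 32)
I = -32/143 (I = 32/(-143) = 32*(-1/143) = -32/143 ≈ -0.22378)
L(21) + I*108 = 21³ - 32/143*108 = 9261 - 3456/143 = 1320867/143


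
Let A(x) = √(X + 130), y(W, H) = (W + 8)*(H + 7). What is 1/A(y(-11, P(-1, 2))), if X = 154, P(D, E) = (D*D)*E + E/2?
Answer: √71/142 ≈ 0.059339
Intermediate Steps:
P(D, E) = E/2 + E*D² (P(D, E) = D²*E + E*(½) = E*D² + E/2 = E/2 + E*D²)
y(W, H) = (7 + H)*(8 + W) (y(W, H) = (8 + W)*(7 + H) = (7 + H)*(8 + W))
A(x) = 2*√71 (A(x) = √(154 + 130) = √284 = 2*√71)
1/A(y(-11, P(-1, 2))) = 1/(2*√71) = √71/142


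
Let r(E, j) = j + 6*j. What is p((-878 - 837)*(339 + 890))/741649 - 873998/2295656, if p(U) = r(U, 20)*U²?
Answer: 713899149701990310649/851285488372 ≈ 8.3861e+8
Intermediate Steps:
r(E, j) = 7*j
p(U) = 140*U² (p(U) = (7*20)*U² = 140*U²)
p((-878 - 837)*(339 + 890))/741649 - 873998/2295656 = (140*((-878 - 837)*(339 + 890))²)/741649 - 873998/2295656 = (140*(-1715*1229)²)*(1/741649) - 873998*1/2295656 = (140*(-2107735)²)*(1/741649) - 436999/1147828 = (140*4442546830225)*(1/741649) - 436999/1147828 = 621956556231500*(1/741649) - 436999/1147828 = 621956556231500/741649 - 436999/1147828 = 713899149701990310649/851285488372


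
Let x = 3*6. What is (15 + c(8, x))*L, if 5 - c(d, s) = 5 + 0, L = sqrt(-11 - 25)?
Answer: 90*I ≈ 90.0*I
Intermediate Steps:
L = 6*I (L = sqrt(-36) = 6*I ≈ 6.0*I)
x = 18
c(d, s) = 0 (c(d, s) = 5 - (5 + 0) = 5 - 1*5 = 5 - 5 = 0)
(15 + c(8, x))*L = (15 + 0)*(6*I) = 15*(6*I) = 90*I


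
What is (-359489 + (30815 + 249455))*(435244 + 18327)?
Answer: -35931441049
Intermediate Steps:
(-359489 + (30815 + 249455))*(435244 + 18327) = (-359489 + 280270)*453571 = -79219*453571 = -35931441049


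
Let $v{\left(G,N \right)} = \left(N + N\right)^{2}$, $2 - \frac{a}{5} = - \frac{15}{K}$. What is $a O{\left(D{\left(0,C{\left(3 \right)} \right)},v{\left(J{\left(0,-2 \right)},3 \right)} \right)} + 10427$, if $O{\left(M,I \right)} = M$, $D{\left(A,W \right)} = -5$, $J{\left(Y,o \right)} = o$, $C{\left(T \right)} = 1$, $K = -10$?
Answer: $\frac{20829}{2} \approx 10415.0$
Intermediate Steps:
$a = \frac{5}{2}$ ($a = 10 - 5 \left(- \frac{15}{-10}\right) = 10 - 5 \left(\left(-15\right) \left(- \frac{1}{10}\right)\right) = 10 - \frac{15}{2} = \frac{5}{2} \approx 2.5$)
$v{\left(G,N \right)} = 4 N^{2}$ ($v{\left(G,N \right)} = \left(2 N\right)^{2} = 4 N^{2}$)
$a O{\left(D{\left(0,C{\left(3 \right)} \right)},v{\left(J{\left(0,-2 \right)},3 \right)} \right)} + 10427 = \frac{5}{2} \left(-5\right) + 10427 = - \frac{25}{2} + 10427 = \frac{20829}{2}$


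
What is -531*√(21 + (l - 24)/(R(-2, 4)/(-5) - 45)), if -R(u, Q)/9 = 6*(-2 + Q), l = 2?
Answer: -177*√33371/13 ≈ -2487.2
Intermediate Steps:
R(u, Q) = 108 - 54*Q (R(u, Q) = -54*(-2 + Q) = -9*(-12 + 6*Q) = 108 - 54*Q)
-531*√(21 + (l - 24)/(R(-2, 4)/(-5) - 45)) = -531*√(21 + (2 - 24)/((108 - 54*4)/(-5) - 45)) = -531*√(21 - 22/((108 - 216)*(-⅕) - 45)) = -531*√(21 - 22/(-108*(-⅕) - 45)) = -531*√(21 - 22/(108/5 - 45)) = -531*√(21 - 22/(-117/5)) = -531*√(21 - 22*(-5/117)) = -531*√(21 + 110/117) = -177*√33371/13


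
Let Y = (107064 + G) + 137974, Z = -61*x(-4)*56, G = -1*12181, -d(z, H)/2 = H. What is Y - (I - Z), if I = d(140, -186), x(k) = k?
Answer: 246149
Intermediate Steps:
d(z, H) = -2*H
G = -12181
Z = 13664 (Z = -61*(-4)*56 = 244*56 = 13664)
I = 372 (I = -2*(-186) = 372)
Y = 232857 (Y = (107064 - 12181) + 137974 = 94883 + 137974 = 232857)
Y - (I - Z) = 232857 - (372 - 1*13664) = 232857 - (372 - 13664) = 232857 - 1*(-13292) = 232857 + 13292 = 246149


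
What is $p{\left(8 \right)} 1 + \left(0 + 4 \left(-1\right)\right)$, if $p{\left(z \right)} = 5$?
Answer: $1$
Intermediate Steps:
$p{\left(8 \right)} 1 + \left(0 + 4 \left(-1\right)\right) = 5 \cdot 1 + \left(0 + 4 \left(-1\right)\right) = 5 + \left(0 - 4\right) = 5 - 4 = 1$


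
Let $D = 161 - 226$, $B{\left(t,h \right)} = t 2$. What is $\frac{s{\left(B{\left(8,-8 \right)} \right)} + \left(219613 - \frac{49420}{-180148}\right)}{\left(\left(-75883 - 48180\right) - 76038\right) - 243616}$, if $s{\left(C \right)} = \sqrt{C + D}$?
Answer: $- \frac{9890723036}{19983682529} - \frac{7 i}{443717} \approx -0.49494 - 1.5776 \cdot 10^{-5} i$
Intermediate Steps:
$B{\left(t,h \right)} = 2 t$
$D = -65$ ($D = 161 - 226 = -65$)
$s{\left(C \right)} = \sqrt{-65 + C}$ ($s{\left(C \right)} = \sqrt{C - 65} = \sqrt{-65 + C}$)
$\frac{s{\left(B{\left(8,-8 \right)} \right)} + \left(219613 - \frac{49420}{-180148}\right)}{\left(\left(-75883 - 48180\right) - 76038\right) - 243616} = \frac{\sqrt{-65 + 2 \cdot 8} + \left(219613 - \frac{49420}{-180148}\right)}{\left(\left(-75883 - 48180\right) - 76038\right) - 243616} = \frac{\sqrt{-65 + 16} + \left(219613 - 49420 \left(- \frac{1}{180148}\right)\right)}{\left(-124063 - 76038\right) - 243616} = \frac{\sqrt{-49} + \left(219613 - - \frac{12355}{45037}\right)}{-200101 - 243616} = \frac{7 i + \left(219613 + \frac{12355}{45037}\right)}{-443717} = \left(7 i + \frac{9890723036}{45037}\right) \left(- \frac{1}{443717}\right) = \left(\frac{9890723036}{45037} + 7 i\right) \left(- \frac{1}{443717}\right) = - \frac{9890723036}{19983682529} - \frac{7 i}{443717}$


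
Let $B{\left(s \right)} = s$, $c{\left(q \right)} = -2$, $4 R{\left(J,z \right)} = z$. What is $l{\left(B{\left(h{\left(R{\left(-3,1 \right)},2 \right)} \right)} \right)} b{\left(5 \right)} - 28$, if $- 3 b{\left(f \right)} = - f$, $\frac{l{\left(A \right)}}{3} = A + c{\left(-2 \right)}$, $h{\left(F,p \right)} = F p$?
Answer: $- \frac{71}{2} \approx -35.5$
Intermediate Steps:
$R{\left(J,z \right)} = \frac{z}{4}$
$l{\left(A \right)} = -6 + 3 A$ ($l{\left(A \right)} = 3 \left(A - 2\right) = 3 \left(-2 + A\right) = -6 + 3 A$)
$b{\left(f \right)} = \frac{f}{3}$ ($b{\left(f \right)} = - \frac{\left(-1\right) f}{3} = \frac{f}{3}$)
$l{\left(B{\left(h{\left(R{\left(-3,1 \right)},2 \right)} \right)} \right)} b{\left(5 \right)} - 28 = \left(-6 + 3 \cdot \frac{1}{4} \cdot 1 \cdot 2\right) \frac{1}{3} \cdot 5 - 28 = \left(-6 + 3 \cdot \frac{1}{4} \cdot 2\right) \frac{5}{3} - 28 = \left(-6 + 3 \cdot \frac{1}{2}\right) \frac{5}{3} - 28 = \left(-6 + \frac{3}{2}\right) \frac{5}{3} - 28 = \left(- \frac{9}{2}\right) \frac{5}{3} - 28 = - \frac{15}{2} - 28 = - \frac{71}{2}$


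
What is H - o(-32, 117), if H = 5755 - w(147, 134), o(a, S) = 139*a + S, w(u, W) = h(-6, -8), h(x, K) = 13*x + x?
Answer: 10170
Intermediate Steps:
h(x, K) = 14*x
w(u, W) = -84 (w(u, W) = 14*(-6) = -84)
o(a, S) = S + 139*a
H = 5839 (H = 5755 - 1*(-84) = 5755 + 84 = 5839)
H - o(-32, 117) = 5839 - (117 + 139*(-32)) = 5839 - (117 - 4448) = 5839 - 1*(-4331) = 5839 + 4331 = 10170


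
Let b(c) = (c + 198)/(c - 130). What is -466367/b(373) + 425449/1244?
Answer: -140736081785/710324 ≈ -1.9813e+5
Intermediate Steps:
b(c) = (198 + c)/(-130 + c)
-466367/b(373) + 425449/1244 = -466367*(-130 + 373)/(198 + 373) + 425449/1244 = -466367/(571/243) + 425449*(1/1244) = -466367/((1/243)*571) + 425449/1244 = -466367/571/243 + 425449/1244 = -466367*243/571 + 425449/1244 = -113327181/571 + 425449/1244 = -140736081785/710324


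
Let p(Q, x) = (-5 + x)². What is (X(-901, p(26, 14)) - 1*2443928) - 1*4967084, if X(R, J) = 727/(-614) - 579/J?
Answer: -122859895067/16578 ≈ -7.4110e+6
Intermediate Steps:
X(R, J) = -727/614 - 579/J (X(R, J) = 727*(-1/614) - 579/J = -727/614 - 579/J)
(X(-901, p(26, 14)) - 1*2443928) - 1*4967084 = ((-727/614 - 579/(-5 + 14)²) - 1*2443928) - 1*4967084 = ((-727/614 - 579/(9²)) - 2443928) - 4967084 = ((-727/614 - 579/81) - 2443928) - 4967084 = ((-727/614 - 579*1/81) - 2443928) - 4967084 = ((-727/614 - 193/27) - 2443928) - 4967084 = (-138131/16578 - 2443928) - 4967084 = -40515576515/16578 - 4967084 = -122859895067/16578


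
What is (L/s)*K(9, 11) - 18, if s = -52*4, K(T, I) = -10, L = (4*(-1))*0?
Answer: -18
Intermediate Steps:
L = 0 (L = -4*0 = 0)
s = -208
(L/s)*K(9, 11) - 18 = (0/(-208))*(-10) - 18 = (0*(-1/208))*(-10) - 18 = 0*(-10) - 18 = 0 - 18 = -18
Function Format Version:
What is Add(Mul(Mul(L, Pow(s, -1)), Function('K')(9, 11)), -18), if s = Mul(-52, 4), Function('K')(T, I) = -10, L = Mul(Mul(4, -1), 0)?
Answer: -18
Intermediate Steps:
L = 0 (L = Mul(-4, 0) = 0)
s = -208
Add(Mul(Mul(L, Pow(s, -1)), Function('K')(9, 11)), -18) = Add(Mul(Mul(0, Pow(-208, -1)), -10), -18) = Add(Mul(Mul(0, Rational(-1, 208)), -10), -18) = Add(Mul(0, -10), -18) = Add(0, -18) = -18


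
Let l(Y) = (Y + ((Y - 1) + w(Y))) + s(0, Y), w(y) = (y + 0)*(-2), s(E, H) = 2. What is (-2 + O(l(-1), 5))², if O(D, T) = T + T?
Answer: 64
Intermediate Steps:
w(y) = -2*y (w(y) = y*(-2) = -2*y)
l(Y) = 1 (l(Y) = (Y + ((Y - 1) - 2*Y)) + 2 = (Y + ((-1 + Y) - 2*Y)) + 2 = (Y + (-1 - Y)) + 2 = -1 + 2 = 1)
O(D, T) = 2*T
(-2 + O(l(-1), 5))² = (-2 + 2*5)² = (-2 + 10)² = 8² = 64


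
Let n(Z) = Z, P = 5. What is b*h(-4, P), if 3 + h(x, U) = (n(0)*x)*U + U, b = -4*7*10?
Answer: -560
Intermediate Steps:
b = -280 (b = -28*10 = -280)
h(x, U) = -3 + U (h(x, U) = -3 + ((0*x)*U + U) = -3 + (0*U + U) = -3 + (0 + U) = -3 + U)
b*h(-4, P) = -280*(-3 + 5) = -280*2 = -560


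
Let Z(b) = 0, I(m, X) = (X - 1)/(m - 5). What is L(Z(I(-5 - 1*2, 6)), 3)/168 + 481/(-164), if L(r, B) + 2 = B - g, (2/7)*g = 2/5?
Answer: -25273/8610 ≈ -2.9353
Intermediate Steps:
g = 7/5 (g = 7*(2/5)/2 = 7*(2*(⅕))/2 = (7/2)*(⅖) = 7/5 ≈ 1.4000)
I(m, X) = (-1 + X)/(-5 + m)
L(r, B) = -17/5 + B (L(r, B) = -2 + (B - 1*7/5) = -2 + (B - 7/5) = -2 + (-7/5 + B) = -17/5 + B)
L(Z(I(-5 - 1*2, 6)), 3)/168 + 481/(-164) = (-17/5 + 3)/168 + 481/(-164) = -⅖*1/168 + 481*(-1/164) = -1/420 - 481/164 = -25273/8610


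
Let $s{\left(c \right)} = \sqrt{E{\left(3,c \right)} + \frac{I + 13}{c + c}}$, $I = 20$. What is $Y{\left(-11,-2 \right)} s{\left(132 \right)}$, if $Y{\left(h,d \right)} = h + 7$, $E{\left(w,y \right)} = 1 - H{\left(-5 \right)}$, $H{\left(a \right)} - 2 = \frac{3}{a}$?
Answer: $- \frac{i \sqrt{110}}{5} \approx - 2.0976 i$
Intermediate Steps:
$H{\left(a \right)} = 2 + \frac{3}{a}$
$E{\left(w,y \right)} = - \frac{2}{5}$ ($E{\left(w,y \right)} = 1 - \left(2 + \frac{3}{-5}\right) = 1 - \left(2 + 3 \left(- \frac{1}{5}\right)\right) = 1 - \left(2 - \frac{3}{5}\right) = 1 - \frac{7}{5} = - \frac{2}{5}$)
$Y{\left(h,d \right)} = 7 + h$
$s{\left(c \right)} = \sqrt{- \frac{2}{5} + \frac{33}{2 c}}$ ($s{\left(c \right)} = \sqrt{- \frac{2}{5} + \frac{20 + 13}{c + c}} = \sqrt{- \frac{2}{5} + \frac{33}{2 c}}$)
$Y{\left(-11,-2 \right)} s{\left(132 \right)} = \left(7 - 11\right) \frac{\sqrt{-40 + \frac{1650}{132}}}{10} = - 4 \frac{\sqrt{-40 + 1650 \cdot \frac{1}{132}}}{10} = - 4 \frac{\sqrt{-40 + \frac{25}{2}}}{10} = - 4 \frac{\sqrt{- \frac{55}{2}}}{10} = - 4 \frac{\frac{1}{2} i \sqrt{110}}{10} = - 4 \frac{i \sqrt{110}}{20} = - \frac{i \sqrt{110}}{5}$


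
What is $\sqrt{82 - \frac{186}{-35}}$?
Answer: $\frac{4 \sqrt{6685}}{35} \approx 9.3442$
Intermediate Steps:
$\sqrt{82 - \frac{186}{-35}} = \sqrt{82 - - \frac{186}{35}} = \sqrt{82 + \frac{186}{35}} = \sqrt{\frac{3056}{35}} = \frac{4 \sqrt{6685}}{35}$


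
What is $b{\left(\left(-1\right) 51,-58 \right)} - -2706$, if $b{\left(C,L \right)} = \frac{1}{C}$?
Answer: $\frac{138005}{51} \approx 2706.0$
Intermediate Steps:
$b{\left(\left(-1\right) 51,-58 \right)} - -2706 = \frac{1}{\left(-1\right) 51} - -2706 = \frac{1}{-51} + 2706 = - \frac{1}{51} + 2706 = \frac{138005}{51}$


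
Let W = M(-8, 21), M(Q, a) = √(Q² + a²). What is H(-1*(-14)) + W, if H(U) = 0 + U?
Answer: 14 + √505 ≈ 36.472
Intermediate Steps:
H(U) = U
W = √505 (W = √((-8)² + 21²) = √(64 + 441) = √505 ≈ 22.472)
H(-1*(-14)) + W = -1*(-14) + √505 = 14 + √505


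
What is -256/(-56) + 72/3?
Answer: 200/7 ≈ 28.571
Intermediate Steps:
-256/(-56) + 72/3 = -256*(-1/56) + 72*(⅓) = 32/7 + 24 = 200/7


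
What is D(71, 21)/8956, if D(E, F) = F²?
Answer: 441/8956 ≈ 0.049241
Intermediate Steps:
D(71, 21)/8956 = 21²/8956 = 441*(1/8956) = 441/8956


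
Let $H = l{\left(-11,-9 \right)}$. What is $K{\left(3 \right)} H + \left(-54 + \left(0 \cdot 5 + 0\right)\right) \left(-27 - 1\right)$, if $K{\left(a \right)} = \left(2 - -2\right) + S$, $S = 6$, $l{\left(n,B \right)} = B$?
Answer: $1422$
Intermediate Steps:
$H = -9$
$K{\left(a \right)} = 10$ ($K{\left(a \right)} = \left(2 - -2\right) + 6 = \left(2 + 2\right) + 6 = 4 + 6 = 10$)
$K{\left(3 \right)} H + \left(-54 + \left(0 \cdot 5 + 0\right)\right) \left(-27 - 1\right) = 10 \left(-9\right) + \left(-54 + \left(0 \cdot 5 + 0\right)\right) \left(-27 - 1\right) = -90 + \left(-54 + \left(0 + 0\right)\right) \left(-28\right) = -90 + \left(-54 + 0\right) \left(-28\right) = -90 - -1512 = -90 + 1512 = 1422$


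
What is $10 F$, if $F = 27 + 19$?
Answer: $460$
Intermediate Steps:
$F = 46$
$10 F = 10 \cdot 46 = 460$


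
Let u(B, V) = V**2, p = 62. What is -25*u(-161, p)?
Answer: -96100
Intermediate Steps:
-25*u(-161, p) = -25*62**2 = -25*3844 = -96100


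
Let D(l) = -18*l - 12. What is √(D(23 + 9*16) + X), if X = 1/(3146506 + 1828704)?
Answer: I*√74703692489118590/4975210 ≈ 54.936*I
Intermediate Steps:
D(l) = -12 - 18*l
X = 1/4975210 ≈ 2.0100e-7
√(D(23 + 9*16) + X) = √((-12 - 18*(23 + 9*16)) + 1/4975210) = √((-12 - 18*(23 + 144)) + 1/4975210) = √((-12 - 18*167) + 1/4975210) = √((-12 - 3006) + 1/4975210) = √(-3018 + 1/4975210) = √(-15015183779/4975210) = I*√74703692489118590/4975210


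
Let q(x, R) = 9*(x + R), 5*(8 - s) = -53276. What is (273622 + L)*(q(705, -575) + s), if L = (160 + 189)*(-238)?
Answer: 2254934592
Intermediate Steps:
s = 53316/5 (s = 8 - 1/5*(-53276) = 8 + 53276/5 = 53316/5 ≈ 10663.)
L = -83062 (L = 349*(-238) = -83062)
q(x, R) = 9*R + 9*x (q(x, R) = 9*(R + x) = 9*R + 9*x)
(273622 + L)*(q(705, -575) + s) = (273622 - 83062)*((9*(-575) + 9*705) + 53316/5) = 190560*((-5175 + 6345) + 53316/5) = 190560*(1170 + 53316/5) = 190560*(59166/5) = 2254934592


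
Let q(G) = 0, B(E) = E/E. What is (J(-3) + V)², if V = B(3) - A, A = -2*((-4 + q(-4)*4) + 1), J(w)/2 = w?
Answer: 121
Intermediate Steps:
B(E) = 1
J(w) = 2*w
A = 6 (A = -2*((-4 + 0*4) + 1) = -2*((-4 + 0) + 1) = -2*(-4 + 1) = -2*(-3) = 6)
V = -5 (V = 1 - 1*6 = 1 - 6 = -5)
(J(-3) + V)² = (2*(-3) - 5)² = (-6 - 5)² = (-11)² = 121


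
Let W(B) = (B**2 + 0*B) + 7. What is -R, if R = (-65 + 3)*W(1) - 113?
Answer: 609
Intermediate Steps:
W(B) = 7 + B**2 (W(B) = (B**2 + 0) + 7 = B**2 + 7 = 7 + B**2)
R = -609 (R = (-65 + 3)*(7 + 1**2) - 113 = -62*(7 + 1) - 113 = -62*8 - 113 = -496 - 113 = -609)
-R = -1*(-609) = 609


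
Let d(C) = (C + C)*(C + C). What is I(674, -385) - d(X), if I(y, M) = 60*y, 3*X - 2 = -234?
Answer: 148664/9 ≈ 16518.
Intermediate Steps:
X = -232/3 (X = ⅔ + (⅓)*(-234) = ⅔ - 78 = -232/3 ≈ -77.333)
d(C) = 4*C² (d(C) = (2*C)*(2*C) = 4*C²)
I(674, -385) - d(X) = 60*674 - 4*(-232/3)² = 40440 - 4*53824/9 = 40440 - 1*215296/9 = 40440 - 215296/9 = 148664/9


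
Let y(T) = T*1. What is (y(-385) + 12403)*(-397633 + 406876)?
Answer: 111082374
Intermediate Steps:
y(T) = T
(y(-385) + 12403)*(-397633 + 406876) = (-385 + 12403)*(-397633 + 406876) = 12018*9243 = 111082374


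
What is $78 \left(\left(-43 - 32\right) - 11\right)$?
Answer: $-6708$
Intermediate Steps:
$78 \left(\left(-43 - 32\right) - 11\right) = 78 \left(-75 - 11\right) = 78 \left(-86\right) = -6708$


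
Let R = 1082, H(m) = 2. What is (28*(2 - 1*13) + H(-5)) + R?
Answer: 776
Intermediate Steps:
(28*(2 - 1*13) + H(-5)) + R = (28*(2 - 1*13) + 2) + 1082 = (28*(2 - 13) + 2) + 1082 = (28*(-11) + 2) + 1082 = (-308 + 2) + 1082 = -306 + 1082 = 776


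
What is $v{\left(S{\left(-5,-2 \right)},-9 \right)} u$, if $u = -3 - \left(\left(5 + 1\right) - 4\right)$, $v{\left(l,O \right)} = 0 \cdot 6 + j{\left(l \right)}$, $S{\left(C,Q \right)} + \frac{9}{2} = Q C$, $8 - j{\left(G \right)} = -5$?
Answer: $-65$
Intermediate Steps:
$j{\left(G \right)} = 13$ ($j{\left(G \right)} = 8 - -5 = 8 + 5 = 13$)
$S{\left(C,Q \right)} = - \frac{9}{2} + C Q$ ($S{\left(C,Q \right)} = - \frac{9}{2} + Q C = - \frac{9}{2} + C Q$)
$v{\left(l,O \right)} = 13$ ($v{\left(l,O \right)} = 0 \cdot 6 + 13 = 0 + 13 = 13$)
$u = -5$ ($u = -3 - \left(6 - 4\right) = -3 - 2 = -5$)
$v{\left(S{\left(-5,-2 \right)},-9 \right)} u = 13 \left(-5\right) = -65$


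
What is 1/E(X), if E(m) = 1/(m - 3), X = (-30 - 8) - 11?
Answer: -52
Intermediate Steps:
X = -49 (X = -38 - 11 = -49)
E(m) = 1/(-3 + m)
1/E(X) = 1/(1/(-3 - 49)) = 1/(1/(-52)) = 1/(-1/52) = -52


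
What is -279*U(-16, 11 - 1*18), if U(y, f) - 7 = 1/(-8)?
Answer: -15345/8 ≈ -1918.1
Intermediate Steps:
U(y, f) = 55/8 (U(y, f) = 7 + 1/(-8) = 7 - ⅛ = 55/8)
-279*U(-16, 11 - 1*18) = -279*55/8 = -15345/8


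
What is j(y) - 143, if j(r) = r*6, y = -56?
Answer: -479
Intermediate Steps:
j(r) = 6*r
j(y) - 143 = 6*(-56) - 143 = -336 - 143 = -479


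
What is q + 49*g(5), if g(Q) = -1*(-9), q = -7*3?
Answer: 420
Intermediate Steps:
q = -21
g(Q) = 9
q + 49*g(5) = -21 + 49*9 = -21 + 441 = 420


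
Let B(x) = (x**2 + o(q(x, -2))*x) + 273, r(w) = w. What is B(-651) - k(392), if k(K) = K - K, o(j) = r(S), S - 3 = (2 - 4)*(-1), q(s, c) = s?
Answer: 420819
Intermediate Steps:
S = 5 (S = 3 + (2 - 4)*(-1) = 3 - 2*(-1) = 3 + 2 = 5)
o(j) = 5
k(K) = 0
B(x) = 273 + x**2 + 5*x (B(x) = (x**2 + 5*x) + 273 = 273 + x**2 + 5*x)
B(-651) - k(392) = (273 + (-651)**2 + 5*(-651)) - 1*0 = (273 + 423801 - 3255) + 0 = 420819 + 0 = 420819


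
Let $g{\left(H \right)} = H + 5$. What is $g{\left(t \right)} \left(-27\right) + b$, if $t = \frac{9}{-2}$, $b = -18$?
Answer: $- \frac{63}{2} \approx -31.5$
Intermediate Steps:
$t = - \frac{9}{2}$ ($t = 9 \left(- \frac{1}{2}\right) = - \frac{9}{2} \approx -4.5$)
$g{\left(H \right)} = 5 + H$
$g{\left(t \right)} \left(-27\right) + b = \left(5 - \frac{9}{2}\right) \left(-27\right) - 18 = \frac{1}{2} \left(-27\right) - 18 = - \frac{27}{2} - 18 = - \frac{63}{2}$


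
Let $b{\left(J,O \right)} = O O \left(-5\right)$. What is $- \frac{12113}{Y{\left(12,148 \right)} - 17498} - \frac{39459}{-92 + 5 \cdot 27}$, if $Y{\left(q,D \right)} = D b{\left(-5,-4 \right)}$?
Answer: $- \frac{1157127283}{1261534} \approx -917.24$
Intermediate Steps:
$b{\left(J,O \right)} = - 5 O^{2}$ ($b{\left(J,O \right)} = O^{2} \left(-5\right) = - 5 O^{2}$)
$Y{\left(q,D \right)} = - 80 D$ ($Y{\left(q,D \right)} = D \left(- 5 \left(-4\right)^{2}\right) = D \left(\left(-5\right) 16\right) = D \left(-80\right) = - 80 D$)
$- \frac{12113}{Y{\left(12,148 \right)} - 17498} - \frac{39459}{-92 + 5 \cdot 27} = - \frac{12113}{\left(-80\right) 148 - 17498} - \frac{39459}{-92 + 5 \cdot 27} = - \frac{12113}{-11840 - 17498} - \frac{39459}{-92 + 135} = - \frac{12113}{-29338} - \frac{39459}{43} = \left(-12113\right) \left(- \frac{1}{29338}\right) - \frac{39459}{43} = \frac{12113}{29338} - \frac{39459}{43} = - \frac{1157127283}{1261534}$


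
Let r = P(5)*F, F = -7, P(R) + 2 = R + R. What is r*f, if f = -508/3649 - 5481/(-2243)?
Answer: -1056200600/8184707 ≈ -129.05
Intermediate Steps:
P(R) = -2 + 2*R (P(R) = -2 + (R + R) = -2 + 2*R)
r = -56 (r = (-2 + 2*5)*(-7) = (-2 + 10)*(-7) = 8*(-7) = -56)
f = 18860725/8184707 (f = -508*1/3649 - 5481*(-1/2243) = -508/3649 + 5481/2243 = 18860725/8184707 ≈ 2.3044)
r*f = -56*18860725/8184707 = -1056200600/8184707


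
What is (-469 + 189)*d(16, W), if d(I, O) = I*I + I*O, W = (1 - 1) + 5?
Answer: -94080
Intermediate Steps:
W = 5 (W = 0 + 5 = 5)
d(I, O) = I**2 + I*O
(-469 + 189)*d(16, W) = (-469 + 189)*(16*(16 + 5)) = -4480*21 = -280*336 = -94080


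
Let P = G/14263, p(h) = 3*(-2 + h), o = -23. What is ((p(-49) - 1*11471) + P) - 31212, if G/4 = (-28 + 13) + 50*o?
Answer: -610974528/14263 ≈ -42836.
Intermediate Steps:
p(h) = -6 + 3*h
G = -4660 (G = 4*((-28 + 13) + 50*(-23)) = 4*(-15 - 1150) = 4*(-1165) = -4660)
P = -4660/14263 ≈ -0.32672
((p(-49) - 1*11471) + P) - 31212 = (((-6 + 3*(-49)) - 1*11471) - 4660/14263) - 31212 = (((-6 - 147) - 11471) - 4660/14263) - 31212 = ((-153 - 11471) - 4660/14263) - 31212 = (-11624 - 4660/14263) - 31212 = -165797772/14263 - 31212 = -610974528/14263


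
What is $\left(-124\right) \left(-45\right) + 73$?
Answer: $5653$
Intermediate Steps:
$\left(-124\right) \left(-45\right) + 73 = 5580 + 73 = 5653$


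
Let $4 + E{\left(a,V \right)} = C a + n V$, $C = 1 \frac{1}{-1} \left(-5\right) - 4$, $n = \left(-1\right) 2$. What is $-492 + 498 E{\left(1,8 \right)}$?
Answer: $-9954$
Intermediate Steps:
$n = -2$
$C = 1$ ($C = 1 \left(-1\right) \left(-5\right) - 4 = \left(-1\right) \left(-5\right) - 4 = 5 - 4 = 1$)
$E{\left(a,V \right)} = -4 + a - 2 V$ ($E{\left(a,V \right)} = -4 - \left(- a + 2 V\right) = -4 + a - 2 V$)
$-492 + 498 E{\left(1,8 \right)} = -492 + 498 \left(-4 + 1 - 16\right) = -492 + 498 \left(-19\right) = -492 - 9462 = -9954$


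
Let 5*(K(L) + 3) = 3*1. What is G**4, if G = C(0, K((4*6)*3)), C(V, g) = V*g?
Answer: 0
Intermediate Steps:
K(L) = -12/5 (K(L) = -3 + (3*1)/5 = -3 + (1/5)*3 = -3 + 3/5 = -12/5)
G = 0 (G = 0*(-12/5) = 0)
G**4 = 0**4 = 0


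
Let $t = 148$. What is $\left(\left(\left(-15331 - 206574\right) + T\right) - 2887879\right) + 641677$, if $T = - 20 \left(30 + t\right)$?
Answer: $-2471667$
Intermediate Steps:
$T = -3560$ ($T = - 20 \left(30 + 148\right) = \left(-20\right) 178 = -3560$)
$\left(\left(\left(-15331 - 206574\right) + T\right) - 2887879\right) + 641677 = \left(\left(\left(-15331 - 206574\right) - 3560\right) - 2887879\right) + 641677 = \left(\left(-221905 - 3560\right) - 2887879\right) + 641677 = \left(-225465 - 2887879\right) + 641677 = -3113344 + 641677 = -2471667$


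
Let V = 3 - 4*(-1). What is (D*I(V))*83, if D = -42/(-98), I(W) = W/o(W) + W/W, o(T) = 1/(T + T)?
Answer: 24651/7 ≈ 3521.6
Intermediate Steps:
V = 7 (V = 3 + 4 = 7)
o(T) = 1/(2*T)
I(W) = 1 + 2*W**2 (I(W) = W/((1/(2*W))) + W/W = W*(2*W) + 1 = 2*W**2 + 1 = 1 + 2*W**2)
D = 3/7 (D = -42*(-1/98) = 3/7 ≈ 0.42857)
(D*I(V))*83 = (3*(1 + 2*7**2)/7)*83 = (3*(1 + 2*49)/7)*83 = (3*(1 + 98)/7)*83 = ((3/7)*99)*83 = (297/7)*83 = 24651/7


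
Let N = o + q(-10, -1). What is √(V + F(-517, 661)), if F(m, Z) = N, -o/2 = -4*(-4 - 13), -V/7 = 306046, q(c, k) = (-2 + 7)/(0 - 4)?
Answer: I*√8569837/2 ≈ 1463.7*I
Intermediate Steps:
q(c, k) = -5/4 (q(c, k) = 5/(-4) = 5*(-¼) = -5/4)
V = -2142322 (V = -7*306046 = -2142322)
o = -136 (o = -(-8)*(-4 - 13) = -(-8)*(-17) = -2*68 = -136)
N = -549/4 (N = -136 - 5/4 = -549/4 ≈ -137.25)
F(m, Z) = -549/4
√(V + F(-517, 661)) = √(-2142322 - 549/4) = √(-8569837/4) = I*√8569837/2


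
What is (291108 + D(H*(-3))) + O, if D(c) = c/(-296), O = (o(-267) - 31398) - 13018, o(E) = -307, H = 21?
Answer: 72930023/296 ≈ 2.4639e+5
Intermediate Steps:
O = -44723 (O = (-307 - 31398) - 13018 = -31705 - 13018 = -44723)
D(c) = -c/296 (D(c) = c*(-1/296) = -c/296)
(291108 + D(H*(-3))) + O = (291108 - 21*(-3)/296) - 44723 = (291108 - 1/296*(-63)) - 44723 = (291108 + 63/296) - 44723 = 86168031/296 - 44723 = 72930023/296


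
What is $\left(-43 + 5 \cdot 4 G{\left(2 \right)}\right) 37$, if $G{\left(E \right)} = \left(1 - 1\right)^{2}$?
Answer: $-1591$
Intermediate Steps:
$G{\left(E \right)} = 0$ ($G{\left(E \right)} = 0^{2} = 0$)
$\left(-43 + 5 \cdot 4 G{\left(2 \right)}\right) 37 = \left(-43 + 5 \cdot 4 \cdot 0\right) 37 = \left(-43 + 20 \cdot 0\right) 37 = \left(-43 + 0\right) 37 = \left(-43\right) 37 = -1591$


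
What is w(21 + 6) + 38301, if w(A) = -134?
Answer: 38167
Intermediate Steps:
w(21 + 6) + 38301 = -134 + 38301 = 38167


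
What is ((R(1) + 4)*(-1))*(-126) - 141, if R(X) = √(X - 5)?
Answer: 363 + 252*I ≈ 363.0 + 252.0*I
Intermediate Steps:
R(X) = √(-5 + X)
((R(1) + 4)*(-1))*(-126) - 141 = ((√(-5 + 1) + 4)*(-1))*(-126) - 141 = ((√(-4) + 4)*(-1))*(-126) - 141 = ((2*I + 4)*(-1))*(-126) - 141 = ((4 + 2*I)*(-1))*(-126) - 141 = (-4 - 2*I)*(-126) - 141 = (504 + 252*I) - 141 = 363 + 252*I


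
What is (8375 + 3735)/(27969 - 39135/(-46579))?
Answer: 282035845/651403593 ≈ 0.43297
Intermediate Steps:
(8375 + 3735)/(27969 - 39135/(-46579)) = 12110/(27969 - 39135*(-1/46579)) = 12110/(27969 + 39135/46579) = 12110/(1302807186/46579) = 12110*(46579/1302807186) = 282035845/651403593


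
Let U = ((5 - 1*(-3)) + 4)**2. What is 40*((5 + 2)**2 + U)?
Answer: 7720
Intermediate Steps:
U = 144 (U = ((5 + 3) + 4)**2 = (8 + 4)**2 = 12**2 = 144)
40*((5 + 2)**2 + U) = 40*((5 + 2)**2 + 144) = 40*(7**2 + 144) = 40*(49 + 144) = 40*193 = 7720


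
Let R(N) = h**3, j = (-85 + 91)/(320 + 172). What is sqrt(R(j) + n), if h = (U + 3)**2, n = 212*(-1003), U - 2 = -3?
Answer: 2*I*sqrt(53143) ≈ 461.06*I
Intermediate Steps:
U = -1 (U = 2 - 3 = -1)
j = 1/82 (j = 6/492 = 6*(1/492) = 1/82 ≈ 0.012195)
n = -212636
h = 4 (h = (-1 + 3)**2 = 2**2 = 4)
R(N) = 64 (R(N) = 4**3 = 64)
sqrt(R(j) + n) = sqrt(64 - 212636) = sqrt(-212572) = 2*I*sqrt(53143)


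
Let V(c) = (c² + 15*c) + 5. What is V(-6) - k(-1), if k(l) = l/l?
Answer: -50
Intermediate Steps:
V(c) = 5 + c² + 15*c
k(l) = 1
V(-6) - k(-1) = (5 + (-6)² + 15*(-6)) - 1*1 = (5 + 36 - 90) - 1 = -49 - 1 = -50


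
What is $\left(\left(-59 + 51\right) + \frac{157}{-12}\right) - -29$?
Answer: $\frac{95}{12} \approx 7.9167$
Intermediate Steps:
$\left(\left(-59 + 51\right) + \frac{157}{-12}\right) - -29 = \left(-8 + 157 \left(- \frac{1}{12}\right)\right) + \left(36 - 7\right) = \left(-8 - \frac{157}{12}\right) + 29 = - \frac{253}{12} + 29 = \frac{95}{12}$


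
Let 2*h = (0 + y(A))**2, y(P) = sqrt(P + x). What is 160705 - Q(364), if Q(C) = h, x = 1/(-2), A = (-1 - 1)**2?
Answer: 642813/4 ≈ 1.6070e+5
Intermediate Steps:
A = 4 (A = (-2)**2 = 4)
x = -1/2 ≈ -0.50000
y(P) = sqrt(-1/2 + P) (y(P) = sqrt(P - 1/2) = sqrt(-1/2 + P))
h = 7/4 (h = (0 + sqrt(-2 + 4*4)/2)**2/2 = (0 + sqrt(-2 + 16)/2)**2/2 = (0 + sqrt(14)/2)**2/2 = (sqrt(14)/2)**2/2 = (1/2)*(7/2) = 7/4 ≈ 1.7500)
Q(C) = 7/4
160705 - Q(364) = 160705 - 1*7/4 = 160705 - 7/4 = 642813/4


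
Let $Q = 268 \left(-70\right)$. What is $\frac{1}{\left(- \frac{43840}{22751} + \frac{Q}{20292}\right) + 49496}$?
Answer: $\frac{115415823}{5712292472698} \approx 2.0205 \cdot 10^{-5}$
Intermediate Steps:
$Q = -18760$
$\frac{1}{\left(- \frac{43840}{22751} + \frac{Q}{20292}\right) + 49496} = \frac{1}{\left(- \frac{43840}{22751} - \frac{18760}{20292}\right) + 49496} = \frac{1}{\left(\left(-43840\right) \frac{1}{22751} - \frac{4690}{5073}\right) + 49496} = \frac{1}{\left(- \frac{43840}{22751} - \frac{4690}{5073}\right) + 49496} = \frac{1}{- \frac{329102510}{115415823} + 49496} = \frac{1}{\frac{5712292472698}{115415823}} = \frac{115415823}{5712292472698}$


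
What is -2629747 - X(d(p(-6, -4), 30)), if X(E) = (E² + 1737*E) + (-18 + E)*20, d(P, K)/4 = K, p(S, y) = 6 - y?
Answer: -2854627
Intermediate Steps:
d(P, K) = 4*K
X(E) = -360 + E² + 1757*E (X(E) = (E² + 1737*E) + (-360 + 20*E) = -360 + E² + 1757*E)
-2629747 - X(d(p(-6, -4), 30)) = -2629747 - (-360 + (4*30)² + 1757*(4*30)) = -2629747 - (-360 + 120² + 1757*120) = -2629747 - (-360 + 14400 + 210840) = -2629747 - 1*224880 = -2629747 - 224880 = -2854627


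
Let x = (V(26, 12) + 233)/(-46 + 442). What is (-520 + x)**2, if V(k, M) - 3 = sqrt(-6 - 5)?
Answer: (205684 - I*sqrt(11))**2/156816 ≈ 2.6978e+5 - 8.7003*I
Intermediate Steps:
V(k, M) = 3 + I*sqrt(11) (V(k, M) = 3 + sqrt(-6 - 5) = 3 + sqrt(-11) = 3 + I*sqrt(11))
x = 59/99 + I*sqrt(11)/396 (x = ((3 + I*sqrt(11)) + 233)/(-46 + 442) = (236 + I*sqrt(11))/396 = (236 + I*sqrt(11))*(1/396) = 59/99 + I*sqrt(11)/396 ≈ 0.59596 + 0.0083753*I)
(-520 + x)**2 = (-520 + (59/99 + I*sqrt(11)/396))**2 = (-51421/99 + I*sqrt(11)/396)**2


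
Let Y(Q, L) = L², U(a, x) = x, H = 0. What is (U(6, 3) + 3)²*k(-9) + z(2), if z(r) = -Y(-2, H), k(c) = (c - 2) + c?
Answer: -720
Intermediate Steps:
k(c) = -2 + 2*c (k(c) = (-2 + c) + c = -2 + 2*c)
z(r) = 0 (z(r) = -1*0² = -1*0 = 0)
(U(6, 3) + 3)²*k(-9) + z(2) = (3 + 3)²*(-2 + 2*(-9)) + 0 = 6²*(-2 - 18) + 0 = 36*(-20) + 0 = -720 + 0 = -720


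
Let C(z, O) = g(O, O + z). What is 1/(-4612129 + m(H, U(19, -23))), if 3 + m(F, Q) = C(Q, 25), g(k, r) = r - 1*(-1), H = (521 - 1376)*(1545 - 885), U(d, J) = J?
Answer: -1/4612129 ≈ -2.1682e-7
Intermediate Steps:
H = -564300 (H = -855*660 = -564300)
g(k, r) = 1 + r (g(k, r) = r + 1 = 1 + r)
C(z, O) = 1 + O + z (C(z, O) = 1 + (O + z) = 1 + O + z)
m(F, Q) = 23 + Q (m(F, Q) = -3 + (1 + 25 + Q) = -3 + (26 + Q) = 23 + Q)
1/(-4612129 + m(H, U(19, -23))) = 1/(-4612129 + (23 - 23)) = 1/(-4612129 + 0) = 1/(-4612129) = -1/4612129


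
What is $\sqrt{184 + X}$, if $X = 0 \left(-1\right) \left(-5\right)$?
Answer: $2 \sqrt{46} \approx 13.565$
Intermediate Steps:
$X = 0$ ($X = 0 \left(-5\right) = 0$)
$\sqrt{184 + X} = \sqrt{184 + 0} = \sqrt{184} = 2 \sqrt{46}$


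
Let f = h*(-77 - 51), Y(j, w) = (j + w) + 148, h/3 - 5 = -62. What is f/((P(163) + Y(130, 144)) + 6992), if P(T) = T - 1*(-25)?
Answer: 3648/1267 ≈ 2.8792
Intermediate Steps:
h = -171 (h = 15 + 3*(-62) = 15 - 186 = -171)
P(T) = 25 + T (P(T) = T + 25 = 25 + T)
Y(j, w) = 148 + j + w
f = 21888 (f = -171*(-77 - 51) = -171*(-128) = 21888)
f/((P(163) + Y(130, 144)) + 6992) = 21888/(((25 + 163) + (148 + 130 + 144)) + 6992) = 21888/((188 + 422) + 6992) = 21888/(610 + 6992) = 21888/7602 = 21888*(1/7602) = 3648/1267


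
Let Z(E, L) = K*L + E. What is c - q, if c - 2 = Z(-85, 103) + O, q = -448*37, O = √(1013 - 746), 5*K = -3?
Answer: 82156/5 + √267 ≈ 16448.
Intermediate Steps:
K = -⅗ (K = (⅕)*(-3) = -⅗ ≈ -0.60000)
Z(E, L) = E - 3*L/5 (Z(E, L) = -3*L/5 + E = E - 3*L/5)
O = √267 ≈ 16.340
q = -16576
c = -724/5 + √267 (c = 2 + ((-85 - ⅗*103) + √267) = 2 + ((-85 - 309/5) + √267) = 2 + (-734/5 + √267) = -724/5 + √267 ≈ -128.46)
c - q = (-724/5 + √267) - 1*(-16576) = (-724/5 + √267) + 16576 = 82156/5 + √267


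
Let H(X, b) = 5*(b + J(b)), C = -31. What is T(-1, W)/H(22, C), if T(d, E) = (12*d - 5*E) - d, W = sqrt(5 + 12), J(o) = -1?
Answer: 11/160 + sqrt(17)/32 ≈ 0.19760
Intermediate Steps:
W = sqrt(17) ≈ 4.1231
T(d, E) = -5*E + 11*d (T(d, E) = (-5*E + 12*d) - d = -5*E + 11*d)
H(X, b) = -5 + 5*b (H(X, b) = 5*(b - 1) = 5*(-1 + b) = -5 + 5*b)
T(-1, W)/H(22, C) = (-5*sqrt(17) + 11*(-1))/(-5 + 5*(-31)) = (-5*sqrt(17) - 11)/(-5 - 155) = (-11 - 5*sqrt(17))/(-160) = (-11 - 5*sqrt(17))*(-1/160) = 11/160 + sqrt(17)/32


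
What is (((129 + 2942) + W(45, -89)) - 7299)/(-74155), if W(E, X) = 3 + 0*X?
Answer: 845/14831 ≈ 0.056975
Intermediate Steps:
W(E, X) = 3 (W(E, X) = 3 + 0 = 3)
(((129 + 2942) + W(45, -89)) - 7299)/(-74155) = (((129 + 2942) + 3) - 7299)/(-74155) = ((3071 + 3) - 7299)*(-1/74155) = (3074 - 7299)*(-1/74155) = -4225*(-1/74155) = 845/14831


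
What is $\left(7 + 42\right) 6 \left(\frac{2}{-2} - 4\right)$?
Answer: $-1470$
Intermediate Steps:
$\left(7 + 42\right) 6 \left(\frac{2}{-2} - 4\right) = 49 \cdot 6 \left(2 \left(- \frac{1}{2}\right) - 4\right) = 49 \cdot 6 \left(-1 - 4\right) = 49 \cdot 6 \left(-5\right) = 49 \left(-30\right) = -1470$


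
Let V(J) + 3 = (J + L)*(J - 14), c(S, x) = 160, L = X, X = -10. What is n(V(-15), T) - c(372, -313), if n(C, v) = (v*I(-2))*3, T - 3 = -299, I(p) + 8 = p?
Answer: 8720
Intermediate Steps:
I(p) = -8 + p
L = -10
T = -296 (T = 3 - 299 = -296)
V(J) = -3 + (-14 + J)*(-10 + J) (V(J) = -3 + (J - 10)*(J - 14) = -3 + (-10 + J)*(-14 + J) = -3 + (-14 + J)*(-10 + J))
n(C, v) = -30*v (n(C, v) = (v*(-8 - 2))*3 = (v*(-10))*3 = -10*v*3 = -30*v)
n(V(-15), T) - c(372, -313) = -30*(-296) - 1*160 = 8880 - 160 = 8720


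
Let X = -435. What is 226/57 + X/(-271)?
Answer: 86041/15447 ≈ 5.5701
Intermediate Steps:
226/57 + X/(-271) = 226/57 - 435/(-271) = 226*(1/57) - 435*(-1/271) = 226/57 + 435/271 = 86041/15447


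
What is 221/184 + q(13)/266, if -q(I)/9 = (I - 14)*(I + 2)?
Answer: 41813/24472 ≈ 1.7086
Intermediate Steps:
q(I) = -9*(-14 + I)*(2 + I) (q(I) = -9*(I - 14)*(I + 2) = -9*(-14 + I)*(2 + I))
221/184 + q(13)/266 = 221/184 + (252 - 9*13² + 108*13)/266 = 221*(1/184) + (252 - 9*169 + 1404)*(1/266) = 221/184 + (252 - 1521 + 1404)*(1/266) = 221/184 + 135*(1/266) = 221/184 + 135/266 = 41813/24472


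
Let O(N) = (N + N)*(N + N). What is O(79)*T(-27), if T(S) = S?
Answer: -674028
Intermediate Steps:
O(N) = 4*N**2 (O(N) = (2*N)*(2*N) = 4*N**2)
O(79)*T(-27) = (4*79**2)*(-27) = (4*6241)*(-27) = 24964*(-27) = -674028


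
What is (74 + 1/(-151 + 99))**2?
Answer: 14799409/2704 ≈ 5473.2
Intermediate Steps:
(74 + 1/(-151 + 99))**2 = (74 + 1/(-52))**2 = (74 - 1/52)**2 = (3847/52)**2 = 14799409/2704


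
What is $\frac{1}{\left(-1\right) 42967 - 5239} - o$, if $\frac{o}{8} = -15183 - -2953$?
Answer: $\frac{4716475039}{48206} \approx 97840.0$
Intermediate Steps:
$o = -97840$ ($o = 8 \left(-15183 - -2953\right) = 8 \left(-15183 + 2953\right) = 8 \left(-12230\right) = -97840$)
$\frac{1}{\left(-1\right) 42967 - 5239} - o = \frac{1}{\left(-1\right) 42967 - 5239} - -97840 = \frac{1}{-42967 - 5239} + 97840 = \frac{1}{-48206} + 97840 = - \frac{1}{48206} + 97840 = \frac{4716475039}{48206}$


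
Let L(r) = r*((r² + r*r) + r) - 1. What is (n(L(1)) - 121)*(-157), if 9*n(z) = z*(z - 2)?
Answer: 18997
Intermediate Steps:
L(r) = -1 + r*(r + 2*r²) (L(r) = r*((r² + r²) + r) - 1 = r*(2*r² + r) - 1 = r*(r + 2*r²) - 1 = -1 + r*(r + 2*r²))
n(z) = z*(-2 + z)/9 (n(z) = (z*(z - 2))/9 = (z*(-2 + z))/9 = z*(-2 + z)/9)
(n(L(1)) - 121)*(-157) = ((-1 + 1² + 2*1³)*(-2 + (-1 + 1² + 2*1³))/9 - 121)*(-157) = ((-1 + 1 + 2*1)*(-2 + (-1 + 1 + 2*1))/9 - 121)*(-157) = ((-1 + 1 + 2)*(-2 + (-1 + 1 + 2))/9 - 121)*(-157) = ((⅑)*2*(-2 + 2) - 121)*(-157) = ((⅑)*2*0 - 121)*(-157) = (0 - 121)*(-157) = -121*(-157) = 18997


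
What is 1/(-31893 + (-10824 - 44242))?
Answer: -1/86959 ≈ -1.1500e-5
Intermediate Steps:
1/(-31893 + (-10824 - 44242)) = 1/(-31893 - 55066) = 1/(-86959) = -1/86959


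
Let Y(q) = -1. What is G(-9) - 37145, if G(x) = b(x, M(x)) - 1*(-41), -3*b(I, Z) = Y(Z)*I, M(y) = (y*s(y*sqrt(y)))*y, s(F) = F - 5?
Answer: -37107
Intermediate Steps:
s(F) = -5 + F
M(y) = y**2*(-5 + y**(3/2)) (M(y) = (y*(-5 + y*sqrt(y)))*y = (y*(-5 + y**(3/2)))*y = y**2*(-5 + y**(3/2)))
b(I, Z) = I/3 (b(I, Z) = -(-1)*I/3 = I/3)
G(x) = 41 + x/3 (G(x) = x/3 - 1*(-41) = x/3 + 41 = 41 + x/3)
G(-9) - 37145 = (41 + (1/3)*(-9)) - 37145 = (41 - 3) - 37145 = 38 - 37145 = -37107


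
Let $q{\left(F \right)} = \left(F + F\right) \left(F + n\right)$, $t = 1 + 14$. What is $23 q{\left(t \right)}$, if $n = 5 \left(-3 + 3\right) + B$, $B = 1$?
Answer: $11040$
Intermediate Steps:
$t = 15$
$n = 1$ ($n = 5 \left(-3 + 3\right) + 1 = 5 \cdot 0 + 1 = 0 + 1 = 1$)
$q{\left(F \right)} = 2 F \left(1 + F\right)$ ($q{\left(F \right)} = \left(F + F\right) \left(F + 1\right) = 2 F \left(1 + F\right)$)
$23 q{\left(t \right)} = 23 \cdot 2 \cdot 15 \left(1 + 15\right) = 23 \cdot 2 \cdot 15 \cdot 16 = 23 \cdot 480 = 11040$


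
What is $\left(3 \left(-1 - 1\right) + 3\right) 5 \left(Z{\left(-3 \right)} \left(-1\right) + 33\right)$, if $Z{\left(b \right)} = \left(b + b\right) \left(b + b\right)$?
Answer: $45$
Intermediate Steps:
$Z{\left(b \right)} = 4 b^{2}$ ($Z{\left(b \right)} = 2 b 2 b = 4 b^{2}$)
$\left(3 \left(-1 - 1\right) + 3\right) 5 \left(Z{\left(-3 \right)} \left(-1\right) + 33\right) = \left(3 \left(-1 - 1\right) + 3\right) 5 \left(4 \left(-3\right)^{2} \left(-1\right) + 33\right) = \left(3 \left(-1 - 1\right) + 3\right) 5 \left(4 \cdot 9 \left(-1\right) + 33\right) = \left(3 \left(-2\right) + 3\right) 5 \left(36 \left(-1\right) + 33\right) = \left(-6 + 3\right) 5 \left(-36 + 33\right) = \left(-3\right) 5 \left(-3\right) = \left(-15\right) \left(-3\right) = 45$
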